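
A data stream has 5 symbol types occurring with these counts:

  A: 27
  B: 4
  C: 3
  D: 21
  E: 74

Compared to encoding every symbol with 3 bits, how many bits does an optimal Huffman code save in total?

168

Fixed-length: 3 bits × 129 symbols = 387 bits.
Huffman merges:
C(3) + B(4) → 7
7 + D(21) → 28
A(27) + 28 → 55
55 + E(74) → 129
Huffman total = 7 + 28 + 55 + 129 = 219 bits.
Saving = 387 − 219 = 168 bits.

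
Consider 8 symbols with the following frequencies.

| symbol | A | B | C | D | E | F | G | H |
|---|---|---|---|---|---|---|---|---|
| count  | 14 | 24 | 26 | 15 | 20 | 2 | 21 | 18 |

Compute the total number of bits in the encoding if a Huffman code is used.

410

Build the Huffman tree bottom-up:
merge F(2) and A(14): 16
merge D(15) and 16: 31
merge H(18) and E(20): 38
merge G(21) and B(24): 45
merge C(26) and 31: 57
merge 38 and 45: 83
merge 57 and 83: 140
Total encoded bits = sum of merged weights = 16 + 31 + 38 + 45 + 57 + 83 + 140 = 410.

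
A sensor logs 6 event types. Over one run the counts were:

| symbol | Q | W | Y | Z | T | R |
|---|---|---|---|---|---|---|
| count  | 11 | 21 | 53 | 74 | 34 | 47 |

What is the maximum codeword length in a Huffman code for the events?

Merge the two lowest-weight nodes at each step:
combine Q(11), W(21) → 32
combine 32, T(34) → 66
combine R(47), Y(53) → 100
combine 66, Z(74) → 140
combine 100, 140 → 240
The rarest symbols sit at the bottom; the longest codeword is 4 bits.

4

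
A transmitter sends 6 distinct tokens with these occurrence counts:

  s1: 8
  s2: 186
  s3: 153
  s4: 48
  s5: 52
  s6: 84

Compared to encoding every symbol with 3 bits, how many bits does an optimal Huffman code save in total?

Fixed-length: 3 bits × 531 symbols = 1593 bits.
Huffman merges:
merge s1(8) and s4(48): 56
merge s5(52) and 56: 108
merge s6(84) and 108: 192
merge s3(153) and s2(186): 339
merge 192 and 339: 531
Huffman total = 56 + 108 + 192 + 339 + 531 = 1226 bits.
Saving = 1593 − 1226 = 367 bits.

367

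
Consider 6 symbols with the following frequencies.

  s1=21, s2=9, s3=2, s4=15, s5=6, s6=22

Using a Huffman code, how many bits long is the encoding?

175

Merge the two smallest weights repeatedly:
combine s3(2), s5(6) → 8
combine 8, s2(9) → 17
combine s4(15), 17 → 32
combine s1(21), s6(22) → 43
combine 32, 43 → 75
Each symbol's bit-cost is frequency × depth; summing gives 175 bits (equivalently 8 + 17 + 32 + 43 + 75).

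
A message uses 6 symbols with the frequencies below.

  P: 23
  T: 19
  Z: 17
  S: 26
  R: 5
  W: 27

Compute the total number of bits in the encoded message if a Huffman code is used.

297

Greedily combine the two least-frequent nodes:
R(5) + Z(17) → 22
T(19) + 22 → 41
P(23) + S(26) → 49
W(27) + 41 → 68
49 + 68 → 117
Total encoded bits = sum of merged weights = 22 + 41 + 49 + 68 + 117 = 297.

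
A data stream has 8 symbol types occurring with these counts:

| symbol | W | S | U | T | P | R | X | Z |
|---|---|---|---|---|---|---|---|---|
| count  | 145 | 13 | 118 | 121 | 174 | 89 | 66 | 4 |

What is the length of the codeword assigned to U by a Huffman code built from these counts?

3

Repeatedly merge the two smallest:
merge Z(4) and S(13): 17
merge 17 and X(66): 83
merge 83 and R(89): 172
merge U(118) and T(121): 239
merge W(145) and 172: 317
merge P(174) and 239: 413
merge 317 and 413: 730
The subtree containing U is merged 3 times, so code length = 3.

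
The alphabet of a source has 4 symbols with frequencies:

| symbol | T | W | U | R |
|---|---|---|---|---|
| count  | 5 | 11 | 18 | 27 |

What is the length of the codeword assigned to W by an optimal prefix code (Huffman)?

Build the tree from the bottom:
T(5) + W(11) → 16
16 + U(18) → 34
R(27) + 34 → 61
The subtree containing W is merged 3 times, so code length = 3.

3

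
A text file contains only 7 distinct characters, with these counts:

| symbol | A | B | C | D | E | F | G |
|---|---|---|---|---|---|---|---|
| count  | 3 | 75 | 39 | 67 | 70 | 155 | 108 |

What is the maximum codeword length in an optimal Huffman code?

Merge the two lowest-weight nodes at each step:
A(3) + C(39) → 42
42 + D(67) → 109
E(70) + B(75) → 145
G(108) + 109 → 217
145 + F(155) → 300
217 + 300 → 517
Maximum depth reached is 4.

4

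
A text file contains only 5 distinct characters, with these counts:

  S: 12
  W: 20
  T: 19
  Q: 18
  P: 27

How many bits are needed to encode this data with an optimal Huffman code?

222

Build the Huffman tree bottom-up:
S(12) + Q(18) → 30
T(19) + W(20) → 39
P(27) + 30 → 57
39 + 57 → 96
Total encoded bits = sum of merged weights = 30 + 39 + 57 + 96 = 222.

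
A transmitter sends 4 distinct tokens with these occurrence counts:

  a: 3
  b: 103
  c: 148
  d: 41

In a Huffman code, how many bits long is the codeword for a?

3

Repeatedly merge the two smallest:
combine a(3), d(41) → 44
combine 44, b(103) → 147
combine 147, c(148) → 295
The subtree containing a is merged 3 times, so code length = 3.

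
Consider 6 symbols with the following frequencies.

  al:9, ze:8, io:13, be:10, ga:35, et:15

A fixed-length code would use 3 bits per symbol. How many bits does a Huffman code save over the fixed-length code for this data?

53

Fixed-length: 3 bits × 90 symbols = 270 bits.
Huffman merges:
merge ze(8) and al(9): 17
merge be(10) and io(13): 23
merge et(15) and 17: 32
merge 23 and 32: 55
merge ga(35) and 55: 90
Huffman total = 17 + 23 + 32 + 55 + 90 = 217 bits.
Saving = 270 − 217 = 53 bits.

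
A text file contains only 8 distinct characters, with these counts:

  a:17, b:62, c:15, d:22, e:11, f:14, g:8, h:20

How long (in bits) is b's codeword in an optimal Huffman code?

Build the tree from the bottom:
g(8) + e(11) → 19
f(14) + c(15) → 29
a(17) + 19 → 36
h(20) + d(22) → 42
29 + 36 → 65
42 + b(62) → 104
65 + 104 → 169
b's leaf is at depth 2, giving a 2-bit codeword.

2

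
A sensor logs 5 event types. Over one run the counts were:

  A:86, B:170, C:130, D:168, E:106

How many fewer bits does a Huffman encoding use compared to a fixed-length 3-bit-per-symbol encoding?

Fixed-length: 3 bits × 660 symbols = 1980 bits.
Huffman merges:
A(86) + E(106) → 192
C(130) + D(168) → 298
B(170) + 192 → 362
298 + 362 → 660
Huffman total = 192 + 298 + 362 + 660 = 1512 bits.
Saving = 1980 − 1512 = 468 bits.

468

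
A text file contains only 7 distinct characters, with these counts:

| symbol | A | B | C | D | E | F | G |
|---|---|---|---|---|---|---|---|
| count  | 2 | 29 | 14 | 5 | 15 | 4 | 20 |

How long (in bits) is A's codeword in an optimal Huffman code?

Huffman merges, smallest pair first:
combine A(2), F(4) → 6
combine D(5), 6 → 11
combine 11, C(14) → 25
combine E(15), G(20) → 35
combine 25, B(29) → 54
combine 35, 54 → 89
A's leaf is at depth 5, giving a 5-bit codeword.

5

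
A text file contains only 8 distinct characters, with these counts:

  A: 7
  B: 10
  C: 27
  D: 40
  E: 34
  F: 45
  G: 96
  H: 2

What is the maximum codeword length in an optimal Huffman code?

6

Merge the two lowest-weight nodes at each step:
combine H(2), A(7) → 9
combine 9, B(10) → 19
combine 19, C(27) → 46
combine E(34), D(40) → 74
combine F(45), 46 → 91
combine 74, 91 → 165
combine G(96), 165 → 261
The rarest symbols sit at the bottom; the longest codeword is 6 bits.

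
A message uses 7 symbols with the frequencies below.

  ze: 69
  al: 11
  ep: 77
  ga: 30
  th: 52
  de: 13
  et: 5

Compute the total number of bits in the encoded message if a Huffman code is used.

618

Merge the two smallest weights repeatedly:
et(5) + al(11) → 16
de(13) + 16 → 29
29 + ga(30) → 59
th(52) + 59 → 111
ze(69) + ep(77) → 146
111 + 146 → 257
The encoded length is the sum of every internal node's weight: 16 + 29 + 59 + 111 + 146 + 257 = 618 bits.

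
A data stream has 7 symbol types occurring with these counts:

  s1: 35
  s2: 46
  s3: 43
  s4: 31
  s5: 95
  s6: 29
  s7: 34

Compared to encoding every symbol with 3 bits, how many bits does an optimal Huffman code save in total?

Fixed-length: 3 bits × 313 symbols = 939 bits.
Huffman merges:
merge s6(29) and s4(31): 60
merge s7(34) and s1(35): 69
merge s3(43) and s2(46): 89
merge 60 and 69: 129
merge 89 and s5(95): 184
merge 129 and 184: 313
Huffman total = 60 + 69 + 89 + 129 + 184 + 313 = 844 bits.
Saving = 939 − 844 = 95 bits.

95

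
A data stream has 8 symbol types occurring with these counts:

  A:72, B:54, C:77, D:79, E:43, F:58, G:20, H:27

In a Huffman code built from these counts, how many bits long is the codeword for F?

3

Huffman merges, smallest pair first:
combine G(20), H(27) → 47
combine E(43), 47 → 90
combine B(54), F(58) → 112
combine A(72), C(77) → 149
combine D(79), 90 → 169
combine 112, 149 → 261
combine 169, 261 → 430
The subtree containing F is merged 3 times, so code length = 3.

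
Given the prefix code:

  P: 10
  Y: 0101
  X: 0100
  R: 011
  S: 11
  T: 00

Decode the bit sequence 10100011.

PPTS

Read left to right; each codeword is recognised as soon as it completes (prefix code):
  10→P | 10→P | 00→T | 11→S
Decoded message: PPTS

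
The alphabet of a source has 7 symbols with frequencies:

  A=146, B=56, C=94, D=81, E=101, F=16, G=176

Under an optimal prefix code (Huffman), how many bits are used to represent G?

Huffman merges, smallest pair first:
combine F(16), B(56) → 72
combine 72, D(81) → 153
combine C(94), E(101) → 195
combine A(146), 153 → 299
combine G(176), 195 → 371
combine 299, 371 → 670
G's leaf is at depth 2, giving a 2-bit codeword.

2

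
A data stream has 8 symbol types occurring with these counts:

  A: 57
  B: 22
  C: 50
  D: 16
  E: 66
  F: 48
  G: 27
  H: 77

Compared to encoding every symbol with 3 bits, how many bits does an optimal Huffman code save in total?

Fixed-length: 3 bits × 363 symbols = 1089 bits.
Huffman merges:
D(16) + B(22) → 38
G(27) + 38 → 65
F(48) + C(50) → 98
A(57) + 65 → 122
E(66) + H(77) → 143
98 + 122 → 220
143 + 220 → 363
Huffman total = 38 + 65 + 98 + 122 + 143 + 220 + 363 = 1049 bits.
Saving = 1089 − 1049 = 40 bits.

40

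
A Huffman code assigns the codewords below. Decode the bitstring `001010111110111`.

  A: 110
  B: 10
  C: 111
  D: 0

Read left to right; each codeword is recognised as soon as it completes (prefix code):
  0→D | 0→D | 10→B | 10→B | 111→C | 110→A | 111→C
Decoded message: DDBBCAC

DDBBCAC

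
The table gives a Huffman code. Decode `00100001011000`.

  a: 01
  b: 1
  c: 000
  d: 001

Read left to right; each codeword is recognised as soon as it completes (prefix code):
  001→d | 000→c | 01→a | 01→a | 1→b | 000→c
Decoded message: dcaabc

dcaabc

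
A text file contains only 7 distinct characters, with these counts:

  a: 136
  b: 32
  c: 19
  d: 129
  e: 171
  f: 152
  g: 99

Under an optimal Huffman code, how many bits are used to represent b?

4

Build the tree from the bottom:
c(19) + b(32) → 51
51 + g(99) → 150
d(129) + a(136) → 265
150 + f(152) → 302
e(171) + 265 → 436
302 + 436 → 738
The subtree containing b is merged 4 times, so code length = 4.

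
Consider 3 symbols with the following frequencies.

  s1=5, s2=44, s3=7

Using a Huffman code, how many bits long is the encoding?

68

Build the Huffman tree bottom-up:
s1(5) + s3(7) → 12
12 + s2(44) → 56
Each symbol's bit-cost is frequency × depth; summing gives 68 bits (equivalently 12 + 56).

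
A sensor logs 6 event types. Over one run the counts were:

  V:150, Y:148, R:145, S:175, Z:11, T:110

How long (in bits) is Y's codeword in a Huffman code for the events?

Build the tree from the bottom:
Z(11) + T(110) → 121
121 + R(145) → 266
Y(148) + V(150) → 298
S(175) + 266 → 441
298 + 441 → 739
Y's leaf is at depth 2, giving a 2-bit codeword.

2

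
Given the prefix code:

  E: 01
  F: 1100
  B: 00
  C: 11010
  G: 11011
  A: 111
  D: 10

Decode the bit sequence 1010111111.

Read left to right; each codeword is recognised as soon as it completes (prefix code):
  10→D | 10→D | 111→A | 111→A
Decoded message: DDAA

DDAA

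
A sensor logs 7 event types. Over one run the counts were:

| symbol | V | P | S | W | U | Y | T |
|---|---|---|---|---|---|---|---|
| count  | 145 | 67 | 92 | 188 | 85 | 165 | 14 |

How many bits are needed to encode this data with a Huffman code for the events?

1996

Merge the two smallest weights repeatedly:
T(14) + P(67) → 81
81 + U(85) → 166
S(92) + V(145) → 237
Y(165) + 166 → 331
W(188) + 237 → 425
331 + 425 → 756
Total encoded bits = sum of merged weights = 81 + 166 + 237 + 331 + 425 + 756 = 1996.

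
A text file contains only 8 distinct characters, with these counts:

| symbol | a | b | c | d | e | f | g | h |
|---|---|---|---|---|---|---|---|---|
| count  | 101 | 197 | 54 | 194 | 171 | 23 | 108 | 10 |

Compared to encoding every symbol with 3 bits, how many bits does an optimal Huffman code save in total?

Fixed-length: 3 bits × 858 symbols = 2574 bits.
Huffman merges:
h(10) + f(23) → 33
33 + c(54) → 87
87 + a(101) → 188
g(108) + e(171) → 279
188 + d(194) → 382
b(197) + 279 → 476
382 + 476 → 858
Huffman total = 33 + 87 + 188 + 279 + 382 + 476 + 858 = 2303 bits.
Saving = 2574 − 2303 = 271 bits.

271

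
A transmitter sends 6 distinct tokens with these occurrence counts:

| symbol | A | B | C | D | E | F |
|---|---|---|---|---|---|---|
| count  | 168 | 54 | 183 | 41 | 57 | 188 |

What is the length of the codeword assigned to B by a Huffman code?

Build the tree from the bottom:
combine D(41), B(54) → 95
combine E(57), 95 → 152
combine 152, A(168) → 320
combine C(183), F(188) → 371
combine 320, 371 → 691
B's leaf is at depth 4, giving a 4-bit codeword.

4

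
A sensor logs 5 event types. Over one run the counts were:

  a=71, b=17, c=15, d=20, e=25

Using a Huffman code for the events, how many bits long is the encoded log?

Greedily combine the two least-frequent nodes:
merge c(15) and b(17): 32
merge d(20) and e(25): 45
merge 32 and 45: 77
merge a(71) and 77: 148
Each symbol's bit-cost is frequency × depth; summing gives 302 bits (equivalently 32 + 45 + 77 + 148).

302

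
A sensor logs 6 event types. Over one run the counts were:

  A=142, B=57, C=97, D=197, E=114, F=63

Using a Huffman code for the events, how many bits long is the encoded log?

Merge the two smallest weights repeatedly:
B(57) + F(63) → 120
C(97) + E(114) → 211
120 + A(142) → 262
D(197) + 211 → 408
262 + 408 → 670
Total encoded bits = sum of merged weights = 120 + 211 + 262 + 408 + 670 = 1671.

1671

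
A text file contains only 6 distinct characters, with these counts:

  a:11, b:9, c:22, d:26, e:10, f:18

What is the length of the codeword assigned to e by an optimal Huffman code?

Build the tree from the bottom:
combine b(9), e(10) → 19
combine a(11), f(18) → 29
combine 19, c(22) → 41
combine d(26), 29 → 55
combine 41, 55 → 96
The subtree containing e is merged 3 times, so code length = 3.

3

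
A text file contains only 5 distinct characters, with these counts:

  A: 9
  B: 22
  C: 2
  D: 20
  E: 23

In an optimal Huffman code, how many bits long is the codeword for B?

Repeatedly merge the two smallest:
merge C(2) and A(9): 11
merge 11 and D(20): 31
merge B(22) and E(23): 45
merge 31 and 45: 76
B's leaf is at depth 2, giving a 2-bit codeword.

2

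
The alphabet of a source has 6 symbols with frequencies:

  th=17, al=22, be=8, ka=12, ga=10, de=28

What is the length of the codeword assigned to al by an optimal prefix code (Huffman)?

2

Huffman merges, smallest pair first:
merge be(8) and ga(10): 18
merge ka(12) and th(17): 29
merge 18 and al(22): 40
merge de(28) and 29: 57
merge 40 and 57: 97
al sits 2 levels below the root, so its codeword is 2 bits.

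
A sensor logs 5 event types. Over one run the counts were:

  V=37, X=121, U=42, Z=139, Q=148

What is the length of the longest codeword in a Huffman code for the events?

3

Merge the two lowest-weight nodes at each step:
combine V(37), U(42) → 79
combine 79, X(121) → 200
combine Z(139), Q(148) → 287
combine 200, 287 → 487
The rarest symbols sit at the bottom; the longest codeword is 3 bits.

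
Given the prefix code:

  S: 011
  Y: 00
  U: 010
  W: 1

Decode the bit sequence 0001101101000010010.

Read left to right; each codeword is recognised as soon as it completes (prefix code):
  00→Y | 011→S | 011→S | 010→U | 00→Y | 010→U | 010→U
Decoded message: YSSUYUU

YSSUYUU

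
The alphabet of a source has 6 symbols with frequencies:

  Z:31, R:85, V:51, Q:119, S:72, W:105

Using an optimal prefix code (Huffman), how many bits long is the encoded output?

1162

Merge the two smallest weights repeatedly:
merge Z(31) and V(51): 82
merge S(72) and 82: 154
merge R(85) and W(105): 190
merge Q(119) and 154: 273
merge 190 and 273: 463
Total encoded bits = sum of merged weights = 82 + 154 + 190 + 273 + 463 = 1162.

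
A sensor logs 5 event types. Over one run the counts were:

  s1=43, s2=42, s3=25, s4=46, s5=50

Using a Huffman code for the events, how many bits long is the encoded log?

479

Greedily combine the two least-frequent nodes:
combine s3(25), s2(42) → 67
combine s1(43), s4(46) → 89
combine s5(50), 67 → 117
combine 89, 117 → 206
Total encoded bits = sum of merged weights = 67 + 89 + 117 + 206 = 479.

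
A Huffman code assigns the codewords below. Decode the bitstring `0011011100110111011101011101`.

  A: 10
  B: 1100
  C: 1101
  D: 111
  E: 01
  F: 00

FCBCCCEC

Read left to right; each codeword is recognised as soon as it completes (prefix code):
  00→F | 1101→C | 1100→B | 1101→C | 1101→C | 1101→C | 01→E | 1101→C
Decoded message: FCBCCCEC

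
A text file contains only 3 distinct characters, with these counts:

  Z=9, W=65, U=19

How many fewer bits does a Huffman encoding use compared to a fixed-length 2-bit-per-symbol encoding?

Fixed-length: 2 bits × 93 symbols = 186 bits.
Huffman merges:
merge Z(9) and U(19): 28
merge 28 and W(65): 93
Huffman total = 28 + 93 = 121 bits.
Saving = 186 − 121 = 65 bits.

65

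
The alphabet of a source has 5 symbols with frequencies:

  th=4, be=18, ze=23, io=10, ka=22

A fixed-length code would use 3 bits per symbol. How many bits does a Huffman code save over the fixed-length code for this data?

Fixed-length: 3 bits × 77 symbols = 231 bits.
Huffman merges:
combine th(4), io(10) → 14
combine 14, be(18) → 32
combine ka(22), ze(23) → 45
combine 32, 45 → 77
Huffman total = 14 + 32 + 45 + 77 = 168 bits.
Saving = 231 − 168 = 63 bits.

63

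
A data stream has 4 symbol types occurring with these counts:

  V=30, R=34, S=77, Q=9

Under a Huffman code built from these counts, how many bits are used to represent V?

Build the tree from the bottom:
combine Q(9), V(30) → 39
combine R(34), 39 → 73
combine 73, S(77) → 150
The subtree containing V is merged 3 times, so code length = 3.

3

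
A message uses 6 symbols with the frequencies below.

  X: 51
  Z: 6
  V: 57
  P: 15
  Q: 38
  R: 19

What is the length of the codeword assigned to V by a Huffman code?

Build the tree from the bottom:
Z(6) + P(15) → 21
R(19) + 21 → 40
Q(38) + 40 → 78
X(51) + V(57) → 108
78 + 108 → 186
The subtree containing V is merged 2 times, so code length = 2.

2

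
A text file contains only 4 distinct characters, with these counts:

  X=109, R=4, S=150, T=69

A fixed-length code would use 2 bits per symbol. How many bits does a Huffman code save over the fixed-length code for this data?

Fixed-length: 2 bits × 332 symbols = 664 bits.
Huffman merges:
combine R(4), T(69) → 73
combine 73, X(109) → 182
combine S(150), 182 → 332
Huffman total = 73 + 182 + 332 = 587 bits.
Saving = 664 − 587 = 77 bits.

77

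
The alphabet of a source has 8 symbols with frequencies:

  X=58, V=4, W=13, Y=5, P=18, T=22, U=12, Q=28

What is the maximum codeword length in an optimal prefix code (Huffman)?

Merge the two lowest-weight nodes at each step:
merge V(4) and Y(5): 9
merge 9 and U(12): 21
merge W(13) and P(18): 31
merge 21 and T(22): 43
merge Q(28) and 31: 59
merge 43 and X(58): 101
merge 59 and 101: 160
Maximum depth reached is 5.

5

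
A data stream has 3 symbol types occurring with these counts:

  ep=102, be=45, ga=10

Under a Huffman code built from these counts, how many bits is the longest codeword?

Merge the two lowest-weight nodes at each step:
merge ga(10) and be(45): 55
merge 55 and ep(102): 157
The rarest symbols sit at the bottom; the longest codeword is 2 bits.

2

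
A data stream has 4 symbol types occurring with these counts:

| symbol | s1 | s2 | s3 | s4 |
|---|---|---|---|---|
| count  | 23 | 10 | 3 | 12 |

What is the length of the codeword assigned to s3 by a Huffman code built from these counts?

3

Repeatedly merge the two smallest:
s3(3) + s2(10) → 13
s4(12) + 13 → 25
s1(23) + 25 → 48
s3's leaf is at depth 3, giving a 3-bit codeword.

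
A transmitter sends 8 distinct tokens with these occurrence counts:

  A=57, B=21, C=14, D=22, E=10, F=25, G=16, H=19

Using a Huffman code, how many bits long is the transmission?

519

Merge the two smallest weights repeatedly:
E(10) + C(14) → 24
G(16) + H(19) → 35
B(21) + D(22) → 43
24 + F(25) → 49
35 + 43 → 78
49 + A(57) → 106
78 + 106 → 184
Total encoded bits = sum of merged weights = 24 + 35 + 43 + 49 + 78 + 106 + 184 = 519.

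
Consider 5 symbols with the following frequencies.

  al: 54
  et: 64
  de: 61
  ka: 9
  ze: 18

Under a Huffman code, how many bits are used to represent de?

2

Huffman merges, smallest pair first:
ka(9) + ze(18) → 27
27 + al(54) → 81
de(61) + et(64) → 125
81 + 125 → 206
de sits 2 levels below the root, so its codeword is 2 bits.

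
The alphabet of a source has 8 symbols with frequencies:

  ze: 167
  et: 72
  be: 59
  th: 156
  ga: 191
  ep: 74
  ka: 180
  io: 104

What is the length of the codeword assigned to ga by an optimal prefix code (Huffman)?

Build the tree from the bottom:
be(59) + et(72) → 131
ep(74) + io(104) → 178
131 + th(156) → 287
ze(167) + 178 → 345
ka(180) + ga(191) → 371
287 + 345 → 632
371 + 632 → 1003
ga sits 2 levels below the root, so its codeword is 2 bits.

2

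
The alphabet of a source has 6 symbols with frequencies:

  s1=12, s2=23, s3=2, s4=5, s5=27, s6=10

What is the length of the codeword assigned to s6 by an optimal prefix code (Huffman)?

3

Huffman merges, smallest pair first:
s3(2) + s4(5) → 7
7 + s6(10) → 17
s1(12) + 17 → 29
s2(23) + s5(27) → 50
29 + 50 → 79
s6 sits 3 levels below the root, so its codeword is 3 bits.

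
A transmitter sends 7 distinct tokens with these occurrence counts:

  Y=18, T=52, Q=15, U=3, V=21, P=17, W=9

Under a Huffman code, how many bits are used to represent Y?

Huffman merges, smallest pair first:
merge U(3) and W(9): 12
merge 12 and Q(15): 27
merge P(17) and Y(18): 35
merge V(21) and 27: 48
merge 35 and 48: 83
merge T(52) and 83: 135
The subtree containing Y is merged 3 times, so code length = 3.

3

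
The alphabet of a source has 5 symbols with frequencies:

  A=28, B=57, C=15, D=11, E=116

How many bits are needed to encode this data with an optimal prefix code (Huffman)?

Build the Huffman tree bottom-up:
merge D(11) and C(15): 26
merge 26 and A(28): 54
merge 54 and B(57): 111
merge 111 and E(116): 227
The encoded length is the sum of every internal node's weight: 26 + 54 + 111 + 227 = 418 bits.

418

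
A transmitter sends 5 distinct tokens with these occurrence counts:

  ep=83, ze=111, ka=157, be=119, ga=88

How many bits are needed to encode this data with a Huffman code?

Greedily combine the two least-frequent nodes:
combine ep(83), ga(88) → 171
combine ze(111), be(119) → 230
combine ka(157), 171 → 328
combine 230, 328 → 558
Total encoded bits = sum of merged weights = 171 + 230 + 328 + 558 = 1287.

1287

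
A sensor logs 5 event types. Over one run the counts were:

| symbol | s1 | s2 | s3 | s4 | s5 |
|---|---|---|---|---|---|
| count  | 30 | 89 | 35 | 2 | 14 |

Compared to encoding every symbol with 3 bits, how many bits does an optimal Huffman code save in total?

197

Fixed-length: 3 bits × 170 symbols = 510 bits.
Huffman merges:
combine s4(2), s5(14) → 16
combine 16, s1(30) → 46
combine s3(35), 46 → 81
combine 81, s2(89) → 170
Huffman total = 16 + 46 + 81 + 170 = 313 bits.
Saving = 510 − 313 = 197 bits.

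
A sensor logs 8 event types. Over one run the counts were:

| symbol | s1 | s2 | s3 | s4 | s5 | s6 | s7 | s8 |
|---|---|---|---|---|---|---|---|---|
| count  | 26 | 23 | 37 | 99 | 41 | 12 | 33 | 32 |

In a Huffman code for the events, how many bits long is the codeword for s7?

3

Repeatedly merge the two smallest:
combine s6(12), s2(23) → 35
combine s1(26), s8(32) → 58
combine s7(33), 35 → 68
combine s3(37), s5(41) → 78
combine 58, 68 → 126
combine 78, s4(99) → 177
combine 126, 177 → 303
s7's leaf is at depth 3, giving a 3-bit codeword.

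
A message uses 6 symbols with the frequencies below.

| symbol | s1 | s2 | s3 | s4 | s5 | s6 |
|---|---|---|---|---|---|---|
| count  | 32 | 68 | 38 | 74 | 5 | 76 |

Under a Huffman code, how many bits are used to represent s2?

Huffman merges, smallest pair first:
merge s5(5) and s1(32): 37
merge 37 and s3(38): 75
merge s2(68) and s4(74): 142
merge 75 and s6(76): 151
merge 142 and 151: 293
The subtree containing s2 is merged 2 times, so code length = 2.

2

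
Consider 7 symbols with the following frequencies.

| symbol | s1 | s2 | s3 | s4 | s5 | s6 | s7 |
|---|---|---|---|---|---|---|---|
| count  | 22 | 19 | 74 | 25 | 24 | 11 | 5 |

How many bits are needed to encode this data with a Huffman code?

443

Build the Huffman tree bottom-up:
combine s7(5), s6(11) → 16
combine 16, s2(19) → 35
combine s1(22), s5(24) → 46
combine s4(25), 35 → 60
combine 46, 60 → 106
combine s3(74), 106 → 180
The encoded length is the sum of every internal node's weight: 16 + 35 + 46 + 60 + 106 + 180 = 443 bits.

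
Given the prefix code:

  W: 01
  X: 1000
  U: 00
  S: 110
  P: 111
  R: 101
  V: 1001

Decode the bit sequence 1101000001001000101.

SXUVUWW

Read left to right; each codeword is recognised as soon as it completes (prefix code):
  110→S | 1000→X | 00→U | 1001→V | 00→U | 01→W | 01→W
Decoded message: SXUVUWW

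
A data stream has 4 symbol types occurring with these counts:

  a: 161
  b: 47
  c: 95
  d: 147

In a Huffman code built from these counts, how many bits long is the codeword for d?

Huffman merges, smallest pair first:
b(47) + c(95) → 142
142 + d(147) → 289
a(161) + 289 → 450
d sits 2 levels below the root, so its codeword is 2 bits.

2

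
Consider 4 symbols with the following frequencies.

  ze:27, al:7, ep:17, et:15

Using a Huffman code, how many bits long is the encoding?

Merge the two smallest weights repeatedly:
al(7) + et(15) → 22
ep(17) + 22 → 39
ze(27) + 39 → 66
Total encoded bits = sum of merged weights = 22 + 39 + 66 = 127.

127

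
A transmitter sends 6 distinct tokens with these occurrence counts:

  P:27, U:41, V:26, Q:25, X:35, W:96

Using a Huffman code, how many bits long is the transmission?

609

Merge the two smallest weights repeatedly:
combine Q(25), V(26) → 51
combine P(27), X(35) → 62
combine U(41), 51 → 92
combine 62, 92 → 154
combine W(96), 154 → 250
Each symbol's bit-cost is frequency × depth; summing gives 609 bits (equivalently 51 + 62 + 92 + 154 + 250).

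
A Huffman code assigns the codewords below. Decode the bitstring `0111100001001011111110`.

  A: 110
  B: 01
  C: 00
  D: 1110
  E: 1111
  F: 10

Read left to right; each codeword is recognised as soon as it completes (prefix code):
  01→B | 1110→D | 00→C | 01→B | 00→C | 10→F | 1111→E | 1110→D
Decoded message: BDCBCFED

BDCBCFED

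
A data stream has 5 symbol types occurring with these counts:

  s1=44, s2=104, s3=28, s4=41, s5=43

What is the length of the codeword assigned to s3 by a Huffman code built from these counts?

Build the tree from the bottom:
s3(28) + s4(41) → 69
s5(43) + s1(44) → 87
69 + 87 → 156
s2(104) + 156 → 260
s3 sits 3 levels below the root, so its codeword is 3 bits.

3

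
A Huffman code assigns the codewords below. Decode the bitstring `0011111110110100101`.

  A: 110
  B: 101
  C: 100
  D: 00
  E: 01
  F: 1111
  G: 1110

DFGACB

Read left to right; each codeword is recognised as soon as it completes (prefix code):
  00→D | 1111→F | 1110→G | 110→A | 100→C | 101→B
Decoded message: DFGACB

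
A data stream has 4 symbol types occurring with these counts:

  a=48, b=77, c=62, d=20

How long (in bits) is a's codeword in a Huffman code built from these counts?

3

Repeatedly merge the two smallest:
combine d(20), a(48) → 68
combine c(62), 68 → 130
combine b(77), 130 → 207
a sits 3 levels below the root, so its codeword is 3 bits.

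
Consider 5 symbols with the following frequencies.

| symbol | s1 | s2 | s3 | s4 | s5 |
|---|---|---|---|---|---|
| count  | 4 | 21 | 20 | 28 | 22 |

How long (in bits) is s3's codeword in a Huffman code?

Repeatedly merge the two smallest:
s1(4) + s3(20) → 24
s2(21) + s5(22) → 43
24 + s4(28) → 52
43 + 52 → 95
The subtree containing s3 is merged 3 times, so code length = 3.

3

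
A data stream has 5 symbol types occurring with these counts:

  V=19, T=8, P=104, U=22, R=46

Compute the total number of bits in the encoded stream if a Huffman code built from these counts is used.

370

Build the Huffman tree bottom-up:
combine T(8), V(19) → 27
combine U(22), 27 → 49
combine R(46), 49 → 95
combine 95, P(104) → 199
Each symbol's bit-cost is frequency × depth; summing gives 370 bits (equivalently 27 + 49 + 95 + 199).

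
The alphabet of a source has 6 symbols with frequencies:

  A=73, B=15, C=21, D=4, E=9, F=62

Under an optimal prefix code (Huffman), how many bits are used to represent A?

1

Build the tree from the bottom:
combine D(4), E(9) → 13
combine 13, B(15) → 28
combine C(21), 28 → 49
combine 49, F(62) → 111
combine A(73), 111 → 184
A is merged only at the final step, so code length = 1.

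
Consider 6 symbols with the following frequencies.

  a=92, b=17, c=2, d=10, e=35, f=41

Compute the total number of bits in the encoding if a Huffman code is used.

407

Build the Huffman tree bottom-up:
c(2) + d(10) → 12
12 + b(17) → 29
29 + e(35) → 64
f(41) + 64 → 105
a(92) + 105 → 197
Each symbol's bit-cost is frequency × depth; summing gives 407 bits (equivalently 12 + 29 + 64 + 105 + 197).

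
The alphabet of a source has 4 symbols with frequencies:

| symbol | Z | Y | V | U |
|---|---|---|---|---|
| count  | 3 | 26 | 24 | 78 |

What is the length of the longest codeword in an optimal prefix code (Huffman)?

Merge the two lowest-weight nodes at each step:
Z(3) + V(24) → 27
Y(26) + 27 → 53
53 + U(78) → 131
The first pair merged (Z, V) ends up deepest, at depth 3.

3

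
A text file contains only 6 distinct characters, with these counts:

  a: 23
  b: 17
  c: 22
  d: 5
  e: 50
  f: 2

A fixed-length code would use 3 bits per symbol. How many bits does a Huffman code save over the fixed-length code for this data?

Fixed-length: 3 bits × 119 symbols = 357 bits.
Huffman merges:
combine f(2), d(5) → 7
combine 7, b(17) → 24
combine c(22), a(23) → 45
combine 24, 45 → 69
combine e(50), 69 → 119
Huffman total = 7 + 24 + 45 + 69 + 119 = 264 bits.
Saving = 357 − 264 = 93 bits.

93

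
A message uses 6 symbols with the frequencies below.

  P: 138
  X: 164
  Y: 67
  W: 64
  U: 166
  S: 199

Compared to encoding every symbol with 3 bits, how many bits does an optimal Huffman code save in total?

Fixed-length: 3 bits × 798 symbols = 2394 bits.
Huffman merges:
combine W(64), Y(67) → 131
combine 131, P(138) → 269
combine X(164), U(166) → 330
combine S(199), 269 → 468
combine 330, 468 → 798
Huffman total = 131 + 269 + 330 + 468 + 798 = 1996 bits.
Saving = 2394 − 1996 = 398 bits.

398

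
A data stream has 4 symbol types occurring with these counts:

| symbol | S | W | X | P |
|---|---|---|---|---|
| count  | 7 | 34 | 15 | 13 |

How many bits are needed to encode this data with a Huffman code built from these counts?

Merge the two smallest weights repeatedly:
combine S(7), P(13) → 20
combine X(15), 20 → 35
combine W(34), 35 → 69
The encoded length is the sum of every internal node's weight: 20 + 35 + 69 = 124 bits.

124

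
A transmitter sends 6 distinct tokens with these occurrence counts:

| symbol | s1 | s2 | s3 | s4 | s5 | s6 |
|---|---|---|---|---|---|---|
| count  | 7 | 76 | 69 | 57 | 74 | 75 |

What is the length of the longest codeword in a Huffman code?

4

Merge the two lowest-weight nodes at each step:
combine s1(7), s4(57) → 64
combine 64, s3(69) → 133
combine s5(74), s6(75) → 149
combine s2(76), 133 → 209
combine 149, 209 → 358
The first pair merged (s1, s4) ends up deepest, at depth 4.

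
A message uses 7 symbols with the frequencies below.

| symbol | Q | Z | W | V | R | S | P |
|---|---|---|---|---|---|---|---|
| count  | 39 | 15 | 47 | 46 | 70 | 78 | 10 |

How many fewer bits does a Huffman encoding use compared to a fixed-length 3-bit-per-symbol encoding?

Fixed-length: 3 bits × 305 symbols = 915 bits.
Huffman merges:
P(10) + Z(15) → 25
25 + Q(39) → 64
V(46) + W(47) → 93
64 + R(70) → 134
S(78) + 93 → 171
134 + 171 → 305
Huffman total = 25 + 64 + 93 + 134 + 171 + 305 = 792 bits.
Saving = 915 − 792 = 123 bits.

123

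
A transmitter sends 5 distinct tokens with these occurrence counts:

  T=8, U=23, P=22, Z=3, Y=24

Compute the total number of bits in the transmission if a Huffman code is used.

171

Greedily combine the two least-frequent nodes:
Z(3) + T(8) → 11
11 + P(22) → 33
U(23) + Y(24) → 47
33 + 47 → 80
Each symbol's bit-cost is frequency × depth; summing gives 171 bits (equivalently 11 + 33 + 47 + 80).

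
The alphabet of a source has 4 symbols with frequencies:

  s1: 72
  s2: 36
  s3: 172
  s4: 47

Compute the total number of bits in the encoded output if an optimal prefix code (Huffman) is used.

565

Build the Huffman tree bottom-up:
s2(36) + s4(47) → 83
s1(72) + 83 → 155
155 + s3(172) → 327
The encoded length is the sum of every internal node's weight: 83 + 155 + 327 = 565 bits.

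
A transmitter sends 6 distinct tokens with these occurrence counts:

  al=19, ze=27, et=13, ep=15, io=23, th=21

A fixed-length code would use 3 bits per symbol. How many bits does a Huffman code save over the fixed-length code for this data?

Fixed-length: 3 bits × 118 symbols = 354 bits.
Huffman merges:
merge et(13) and ep(15): 28
merge al(19) and th(21): 40
merge io(23) and ze(27): 50
merge 28 and 40: 68
merge 50 and 68: 118
Huffman total = 28 + 40 + 50 + 68 + 118 = 304 bits.
Saving = 354 − 304 = 50 bits.

50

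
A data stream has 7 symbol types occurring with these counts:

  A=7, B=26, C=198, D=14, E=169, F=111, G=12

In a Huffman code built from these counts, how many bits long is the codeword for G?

6

Repeatedly merge the two smallest:
A(7) + G(12) → 19
D(14) + 19 → 33
B(26) + 33 → 59
59 + F(111) → 170
E(169) + 170 → 339
C(198) + 339 → 537
G sits 6 levels below the root, so its codeword is 6 bits.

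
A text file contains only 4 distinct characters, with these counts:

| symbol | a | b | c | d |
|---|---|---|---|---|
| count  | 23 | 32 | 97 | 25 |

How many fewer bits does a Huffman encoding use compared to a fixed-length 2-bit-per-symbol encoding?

49

Fixed-length: 2 bits × 177 symbols = 354 bits.
Huffman merges:
merge a(23) and d(25): 48
merge b(32) and 48: 80
merge 80 and c(97): 177
Huffman total = 48 + 80 + 177 = 305 bits.
Saving = 354 − 305 = 49 bits.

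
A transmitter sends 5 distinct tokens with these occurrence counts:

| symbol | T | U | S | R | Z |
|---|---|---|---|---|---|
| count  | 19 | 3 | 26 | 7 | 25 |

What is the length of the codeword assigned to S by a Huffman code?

Repeatedly merge the two smallest:
combine U(3), R(7) → 10
combine 10, T(19) → 29
combine Z(25), S(26) → 51
combine 29, 51 → 80
S's leaf is at depth 2, giving a 2-bit codeword.

2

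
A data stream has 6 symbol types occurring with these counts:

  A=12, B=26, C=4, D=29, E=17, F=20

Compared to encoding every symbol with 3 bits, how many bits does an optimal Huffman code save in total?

59

Fixed-length: 3 bits × 108 symbols = 324 bits.
Huffman merges:
combine C(4), A(12) → 16
combine 16, E(17) → 33
combine F(20), B(26) → 46
combine D(29), 33 → 62
combine 46, 62 → 108
Huffman total = 16 + 33 + 46 + 62 + 108 = 265 bits.
Saving = 324 − 265 = 59 bits.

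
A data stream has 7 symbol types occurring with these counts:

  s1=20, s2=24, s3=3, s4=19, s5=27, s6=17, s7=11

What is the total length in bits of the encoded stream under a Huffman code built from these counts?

Build the Huffman tree bottom-up:
s3(3) + s7(11) → 14
14 + s6(17) → 31
s4(19) + s1(20) → 39
s2(24) + s5(27) → 51
31 + 39 → 70
51 + 70 → 121
The encoded length is the sum of every internal node's weight: 14 + 31 + 39 + 51 + 70 + 121 = 326 bits.

326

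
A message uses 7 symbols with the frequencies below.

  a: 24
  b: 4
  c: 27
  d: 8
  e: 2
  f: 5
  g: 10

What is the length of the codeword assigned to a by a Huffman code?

2

Huffman merges, smallest pair first:
combine e(2), b(4) → 6
combine f(5), 6 → 11
combine d(8), g(10) → 18
combine 11, 18 → 29
combine a(24), c(27) → 51
combine 29, 51 → 80
a sits 2 levels below the root, so its codeword is 2 bits.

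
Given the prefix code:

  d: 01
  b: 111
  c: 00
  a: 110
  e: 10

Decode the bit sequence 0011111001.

Read left to right; each codeword is recognised as soon as it completes (prefix code):
  00→c | 111→b | 110→a | 01→d
Decoded message: cbad

cbad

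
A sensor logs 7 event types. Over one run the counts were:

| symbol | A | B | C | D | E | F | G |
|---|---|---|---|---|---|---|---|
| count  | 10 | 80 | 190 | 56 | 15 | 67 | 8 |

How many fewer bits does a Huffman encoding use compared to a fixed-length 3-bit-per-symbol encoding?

Fixed-length: 3 bits × 426 symbols = 1278 bits.
Huffman merges:
G(8) + A(10) → 18
E(15) + 18 → 33
33 + D(56) → 89
F(67) + B(80) → 147
89 + 147 → 236
C(190) + 236 → 426
Huffman total = 18 + 33 + 89 + 147 + 236 + 426 = 949 bits.
Saving = 1278 − 949 = 329 bits.

329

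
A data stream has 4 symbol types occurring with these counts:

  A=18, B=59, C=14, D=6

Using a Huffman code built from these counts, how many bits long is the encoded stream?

155

Build the Huffman tree bottom-up:
merge D(6) and C(14): 20
merge A(18) and 20: 38
merge 38 and B(59): 97
Each symbol's bit-cost is frequency × depth; summing gives 155 bits (equivalently 20 + 38 + 97).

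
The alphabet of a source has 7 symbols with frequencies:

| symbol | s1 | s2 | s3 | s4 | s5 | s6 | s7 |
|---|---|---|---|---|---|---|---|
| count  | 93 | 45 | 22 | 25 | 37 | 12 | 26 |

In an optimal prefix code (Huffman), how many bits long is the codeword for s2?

Build the tree from the bottom:
s6(12) + s3(22) → 34
s4(25) + s7(26) → 51
34 + s5(37) → 71
s2(45) + 51 → 96
71 + s1(93) → 164
96 + 164 → 260
The subtree containing s2 is merged 2 times, so code length = 2.

2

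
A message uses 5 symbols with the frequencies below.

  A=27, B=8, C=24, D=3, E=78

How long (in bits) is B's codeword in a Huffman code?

4

Build the tree from the bottom:
D(3) + B(8) → 11
11 + C(24) → 35
A(27) + 35 → 62
62 + E(78) → 140
B's leaf is at depth 4, giving a 4-bit codeword.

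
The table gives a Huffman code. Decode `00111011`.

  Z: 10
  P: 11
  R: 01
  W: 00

WPZP

Read left to right; each codeword is recognised as soon as it completes (prefix code):
  00→W | 11→P | 10→Z | 11→P
Decoded message: WPZP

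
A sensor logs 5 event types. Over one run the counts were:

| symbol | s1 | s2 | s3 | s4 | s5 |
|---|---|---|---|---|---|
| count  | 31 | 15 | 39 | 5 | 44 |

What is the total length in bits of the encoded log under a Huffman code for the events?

Greedily combine the two least-frequent nodes:
combine s4(5), s2(15) → 20
combine 20, s1(31) → 51
combine s3(39), s5(44) → 83
combine 51, 83 → 134
Total encoded bits = sum of merged weights = 20 + 51 + 83 + 134 = 288.

288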